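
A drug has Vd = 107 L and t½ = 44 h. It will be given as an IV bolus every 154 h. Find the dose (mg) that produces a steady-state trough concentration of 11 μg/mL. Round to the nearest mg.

τ/t½ = 154/44 ≈ 3.5, so f = (1/2)^(154/44) ≈ 0.088388.
Cmin,ss = (D/Vd)·f/(1−f), so D = Cmin,ss·Vd·(1−f)/f.
D = 11 × 107 × (1−f)/f ≈ 11 × 107 × 10.31375 ≈ 12139.28 mg.

12139 mg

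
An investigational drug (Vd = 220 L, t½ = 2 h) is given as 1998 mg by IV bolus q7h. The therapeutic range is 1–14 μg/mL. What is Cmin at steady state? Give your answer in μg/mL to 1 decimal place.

τ/t½ = 7/2 ≈ 3.5, so fraction remaining f = (1/2)^(7/2) ≈ 0.0884.
Single-dose peak C₀ = D/Vd = 1998/220 ≈ 9.082 μg/mL.
Steady-state trough Cmin,ss = C₀·f/(1−f) ≈ 9.082 × 0.0884/0.9116 ≈ 0.881 μg/mL.
Trough 0.9 μg/mL vs MEC 1 μg/mL: subtherapeutic.

0.9 μg/mL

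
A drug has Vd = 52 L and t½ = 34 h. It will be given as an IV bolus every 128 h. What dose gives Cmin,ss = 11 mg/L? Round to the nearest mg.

τ/t½ = 128/34 ≈ 3.7647, so f = (1/2)^(128/34) ≈ 0.073572.
Cmin,ss = (D/Vd)·f/(1−f), so D = Cmin,ss·Vd·(1−f)/f.
D = 11 × 52 × (1−f)/f ≈ 11 × 52 × 12.59213 ≈ 7202.70 mg.

7203 mg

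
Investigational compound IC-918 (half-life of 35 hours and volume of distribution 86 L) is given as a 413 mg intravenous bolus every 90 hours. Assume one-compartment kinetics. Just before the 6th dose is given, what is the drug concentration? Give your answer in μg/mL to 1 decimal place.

1.0 μg/mL

f = (1/2)^(τ/t½) = (1/2)^(90/35) ≈ 0.1682.
C₀ = D/Vd = 413/86 ≈ 4.802 μg/mL.
Before the 6th dose, 5 doses have been given. Superposition: Cmin = C₀·(f + f² + … + f^5).
≈ 4.802 × (0.1682 + 0.0283 + 0.0048 + 0.0008 + 0.0001) ≈ 4.802 × 0.2022 ≈ 0.971 μg/mL.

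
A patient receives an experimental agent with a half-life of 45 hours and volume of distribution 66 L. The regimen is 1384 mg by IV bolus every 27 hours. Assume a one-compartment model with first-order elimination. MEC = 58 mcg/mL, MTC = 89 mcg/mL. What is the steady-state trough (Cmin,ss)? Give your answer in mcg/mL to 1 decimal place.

40.7 mcg/mL

k = ln2/t½ = ln2/45 ≈ 0.015403 h⁻¹; fraction remaining f = e^(−kτ) = e^(−0.015403×27) ≈ 0.6598.
Each bolus raises the concentration by D/Vd = 1384/66 ≈ 20.970 mcg/mL.
Steady-state trough Cmin,ss = C₀·f/(1−f) ≈ 20.970 × 0.6598/0.3402 ≈ 40.670 mcg/mL.
Trough 40.7 mcg/mL vs MEC 58 mcg/mL: subtherapeutic.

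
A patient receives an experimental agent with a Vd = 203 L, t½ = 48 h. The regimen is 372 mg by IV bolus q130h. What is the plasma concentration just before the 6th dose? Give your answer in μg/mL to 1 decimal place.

0.3 μg/mL

f = (1/2)^(τ/t½) = (1/2)^(130/48) ≈ 0.1530.
C₀ = D/Vd = 372/203 ≈ 1.833 μg/mL.
Before the 6th dose, 5 doses have been given. Superposition: Cmin = C₀·(f + f² + … + f^5).
≈ 1.833 × (0.1530 + 0.0234 + 0.0036 + 0.0005 + 0.0001) ≈ 1.833 × 0.1806 ≈ 0.331 μg/mL.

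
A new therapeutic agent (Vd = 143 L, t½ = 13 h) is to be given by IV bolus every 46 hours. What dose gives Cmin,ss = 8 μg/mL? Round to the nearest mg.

12149 mg

τ/t½ = 46/13 ≈ 3.5385, so f = (1/2)^(46/13) ≈ 0.086063.
Cmin,ss = (D/Vd)·f/(1−f), so D = Cmin,ss·Vd·(1−f)/f.
D = 8 × 143 × (1−f)/f ≈ 8 × 143 × 10.61940 ≈ 12148.59 mg.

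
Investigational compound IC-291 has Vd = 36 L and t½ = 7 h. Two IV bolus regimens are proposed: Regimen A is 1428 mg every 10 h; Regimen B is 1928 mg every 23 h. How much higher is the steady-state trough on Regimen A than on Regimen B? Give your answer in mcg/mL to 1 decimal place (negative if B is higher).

Regimen A: f = (1/2)^(10/7) ≈ 0.3715; Cmin,ss = (1428/36)·f/(1−f) ≈ 23.447 mcg/mL.
Regimen B: f = (1/2)^(23/7) ≈ 0.1025; Cmin,ss = (1928/36)·f/(1−f) ≈ 6.116 mcg/mL.
Difference ≈ 23.447 − 6.116 ≈ 17.331 mcg/mL.

17.3 mcg/mL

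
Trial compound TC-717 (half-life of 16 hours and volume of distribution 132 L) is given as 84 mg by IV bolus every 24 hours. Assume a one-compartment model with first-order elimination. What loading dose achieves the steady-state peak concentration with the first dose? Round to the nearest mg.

130 mg

f = (1/2)^(24/16) ≈ 0.353553; accumulation ratio R = 1/(1−f) ≈ 1.54692.
Loading dose to hit Cmax,ss on first dose: D_load = D_maint·R ≈ 84 × 1.54692 ≈ 129.94 mg.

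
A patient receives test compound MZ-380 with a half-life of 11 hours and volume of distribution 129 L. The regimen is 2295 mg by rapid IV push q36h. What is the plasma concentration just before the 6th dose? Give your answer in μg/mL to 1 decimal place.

f = (1/2)^(τ/t½) = (1/2)^(36/11) ≈ 0.1035.
C₀ = D/Vd = 2295/129 ≈ 17.791 μg/mL.
Before the 6th dose, 5 doses have been given. Superposition: Cmin = C₀·(f + f² + … + f^5).
≈ 17.791 × (0.1035 + 0.0107 + 0.0011 + 0.0001 + 0.0000) ≈ 17.791 × 0.1154 ≈ 2.053 μg/mL.

2.1 μg/mL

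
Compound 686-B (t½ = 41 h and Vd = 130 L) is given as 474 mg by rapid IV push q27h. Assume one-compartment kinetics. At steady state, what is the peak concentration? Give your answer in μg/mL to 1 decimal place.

Over one 27-h interval, 27/41 ≈ 0.65854 half-lives elapse, leaving f ≈ 0.6335 of each dose.
At steady state, accumulation factor R = 1/(1 − e^(−kτ)) ≈ 2.7285.
Single-dose peak C₀ = D/Vd = 474/130 ≈ 3.646 μg/mL.
Steady-state peak Cmax,ss = C₀·R ≈ 3.646 × 2.7285 ≈ 9.948 μg/mL.

9.9 μg/mL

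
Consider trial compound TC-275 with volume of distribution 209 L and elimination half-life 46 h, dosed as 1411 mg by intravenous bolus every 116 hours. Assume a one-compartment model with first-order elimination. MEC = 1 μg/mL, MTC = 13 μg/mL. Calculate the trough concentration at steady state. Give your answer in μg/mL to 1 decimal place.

1.4 μg/mL

τ/t½ = 116/46 ≈ 2.5217, so fraction remaining f = (1/2)^(116/46) ≈ 0.1741.
At steady state, accumulation factor R = 1/(1 − e^(−kτ)) ≈ 1.2108.
Single-dose peak C₀ = D/Vd = 1411/209 ≈ 6.751 μg/mL.
Steady-state peak Cmax,ss = C₀·R ≈ 6.751 × 1.2108 ≈ 8.174 μg/mL.
Steady-state trough Cmin,ss = Cmax,ss·f ≈ 8.174 × 0.1741 ≈ 1.423 μg/mL.
Trough 1.4 μg/mL vs MEC 1 μg/mL: adequate.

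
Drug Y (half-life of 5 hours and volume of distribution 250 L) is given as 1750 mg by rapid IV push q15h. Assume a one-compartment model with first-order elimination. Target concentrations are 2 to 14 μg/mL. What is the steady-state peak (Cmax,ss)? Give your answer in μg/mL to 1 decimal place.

τ = 15 h = 3 half-lives, so f = (1/2)^3 = 0.125.
Accumulation ratio R = 1/(1 − f) = 1/0.875 = 8/7.
Single-dose peak C₀ = D/Vd = 1750/250 = 7 μg/mL.
Steady-state peak Cmax,ss = C₀·R = 7 × 8/7 ≈ 8.000 μg/mL.
Peak 8.0 μg/mL vs MTC 14 μg/mL: below toxic threshold.

8.0 μg/mL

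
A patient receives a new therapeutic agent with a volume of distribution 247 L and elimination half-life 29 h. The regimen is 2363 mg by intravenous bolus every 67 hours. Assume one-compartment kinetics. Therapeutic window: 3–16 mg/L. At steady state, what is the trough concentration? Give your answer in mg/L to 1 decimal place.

k = ln2/t½ = ln2/29 ≈ 0.023902 h⁻¹; fraction remaining f = e^(−kτ) = e^(−0.023902×67) ≈ 0.2016.
Single-dose peak C₀ = D/Vd = 2363/247 ≈ 9.567 mg/L.
Steady-state trough Cmin,ss = C₀·f/(1−f) ≈ 9.567 × 0.2016/0.7984 ≈ 2.416 mg/L.
Trough 2.4 mg/L vs MEC 3 mg/L: subtherapeutic.

2.4 mg/L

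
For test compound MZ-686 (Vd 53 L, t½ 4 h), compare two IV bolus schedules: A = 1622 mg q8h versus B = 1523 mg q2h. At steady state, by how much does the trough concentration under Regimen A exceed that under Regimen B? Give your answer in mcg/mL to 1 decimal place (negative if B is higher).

-59.2 mcg/mL

Regimen A: f = (1/2)^(8/4) ≈ 0.2500; Cmin,ss = (1622/53)·f/(1−f) ≈ 10.201 mcg/mL.
Regimen B: f = (1/2)^(2/4) ≈ 0.7071; Cmin,ss = (1523/53)·f/(1−f) ≈ 69.372 mcg/mL.
Difference ≈ 10.201 − 69.372 ≈ -59.171 mcg/mL.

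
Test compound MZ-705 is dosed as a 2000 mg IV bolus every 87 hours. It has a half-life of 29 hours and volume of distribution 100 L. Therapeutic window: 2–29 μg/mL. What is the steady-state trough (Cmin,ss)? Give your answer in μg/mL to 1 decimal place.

The dosing interval is 3 half-lives, so f = 2^(−3) = 0.125.
Accumulation ratio R = 1/(1 − f) = 1/0.875 = 8/7.
Single-dose peak C₀ = D/Vd = 2000/100 = 20 μg/mL.
Steady-state peak Cmax,ss = C₀·R = 20 × 8/7 ≈ 22.857 μg/mL.
Steady-state trough Cmin,ss = Cmax,ss·f ≈ 22.857 × 0.125 ≈ 2.857 μg/mL.
Trough 2.9 μg/mL vs MEC 2 μg/mL: adequate.

2.9 μg/mL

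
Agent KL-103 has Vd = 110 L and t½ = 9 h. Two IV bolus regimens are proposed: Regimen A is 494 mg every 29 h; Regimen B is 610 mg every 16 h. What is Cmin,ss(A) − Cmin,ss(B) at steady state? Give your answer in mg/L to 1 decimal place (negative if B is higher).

-1.7 mg/L

Regimen A: f = (1/2)^(29/9) ≈ 0.1072; Cmin,ss = (494/110)·f/(1−f) ≈ 0.539 mg/L.
Regimen B: f = (1/2)^(16/9) ≈ 0.2916; Cmin,ss = (610/110)·f/(1−f) ≈ 2.283 mg/L.
Difference ≈ 0.539 − 2.283 ≈ -1.744 mg/L.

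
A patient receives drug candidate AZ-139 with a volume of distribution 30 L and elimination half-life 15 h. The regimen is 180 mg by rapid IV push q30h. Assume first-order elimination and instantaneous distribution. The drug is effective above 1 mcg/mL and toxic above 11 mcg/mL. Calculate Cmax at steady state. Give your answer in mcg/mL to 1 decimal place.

8.0 mcg/mL

τ = 30 h = 2 half-lives, so f = (1/2)^2 = 0.25.
Accumulation ratio R = 1/(1 − f) = 1/0.75 = 4/3.
Single-dose peak C₀ = D/Vd = 180/30 = 6 mcg/mL.
Steady-state peak Cmax,ss = C₀·R = 6 × 4/3 ≈ 8.000 mcg/mL.
Peak 8.0 mcg/mL vs MTC 11 mcg/mL: below toxic threshold.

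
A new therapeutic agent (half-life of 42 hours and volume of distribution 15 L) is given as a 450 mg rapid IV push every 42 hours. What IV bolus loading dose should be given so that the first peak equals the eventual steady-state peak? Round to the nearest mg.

f = (1/2)^(42/42) ≈ 0.500000; accumulation ratio R = 1/(1−f) ≈ 2.00000.
Loading dose to hit Cmax,ss on first dose: D_load = D_maint·R ≈ 450 × 2.00000 ≈ 900.00 mg.

900 mg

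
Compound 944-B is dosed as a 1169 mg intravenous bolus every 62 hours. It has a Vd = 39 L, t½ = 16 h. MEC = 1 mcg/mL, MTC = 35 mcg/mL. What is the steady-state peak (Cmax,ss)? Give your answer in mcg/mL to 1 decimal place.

32.2 mcg/mL

τ/t½ = 62/16 ≈ 3.875, so fraction remaining f = (1/2)^(62/16) ≈ 0.0682.
At steady state, accumulation factor R = 1/(1 − e^(−kτ)) ≈ 1.0732.
Single-dose peak C₀ = D/Vd = 1169/39 ≈ 29.974 mcg/mL.
Steady-state peak Cmax,ss = C₀·R ≈ 29.974 × 1.0732 ≈ 32.168 mcg/mL.
Peak 32.2 mcg/mL vs MTC 35 mcg/mL: below toxic threshold.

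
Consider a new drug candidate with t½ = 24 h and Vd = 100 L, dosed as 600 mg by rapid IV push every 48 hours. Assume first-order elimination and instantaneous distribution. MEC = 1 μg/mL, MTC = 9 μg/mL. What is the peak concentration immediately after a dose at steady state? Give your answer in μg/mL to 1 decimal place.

8.0 μg/mL

τ = 48 h = 2 half-lives, so f = (1/2)^2 = 0.25.
At steady state, R = 1/(1 − 0.25) = 4/3.
Single-dose peak C₀ = D/Vd = 600/100 = 6 μg/mL.
Steady-state peak Cmax,ss = C₀·R = 6 × 4/3 ≈ 8.000 μg/mL.
Peak 8.0 μg/mL vs MTC 9 μg/mL: below toxic threshold.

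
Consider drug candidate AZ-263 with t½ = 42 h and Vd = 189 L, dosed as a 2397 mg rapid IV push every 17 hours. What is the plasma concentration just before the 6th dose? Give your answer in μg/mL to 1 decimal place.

f = (1/2)^(τ/t½) = (1/2)^(17/42) ≈ 0.7554.
C₀ = D/Vd = 2397/189 ≈ 12.683 μg/mL.
Before the 6th dose, 5 doses have been given. Superposition: Cmin = C₀·(f + f² + … + f^5).
≈ 12.683 × (0.7554 + 0.5706 + 0.4311 + 0.3256 + 0.2460) ≈ 12.683 × 2.3287 ≈ 29.535 μg/mL.

29.5 μg/mL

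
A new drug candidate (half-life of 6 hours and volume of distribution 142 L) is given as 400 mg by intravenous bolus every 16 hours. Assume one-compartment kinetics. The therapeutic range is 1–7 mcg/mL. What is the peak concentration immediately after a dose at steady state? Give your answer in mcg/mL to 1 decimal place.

k = ln2/t½ = ln2/6 ≈ 0.115525 h⁻¹; fraction remaining f = e^(−kτ) = e^(−0.115525×16) ≈ 0.1575.
At steady state, accumulation factor R = 1/(1 − e^(−kτ)) ≈ 1.1869.
Single-dose peak C₀ = D/Vd = 400/142 ≈ 2.817 mcg/mL.
Steady-state peak Cmax,ss = C₀·R ≈ 2.817 × 1.1869 ≈ 3.343 mcg/mL.
Peak 3.3 mcg/mL vs MTC 7 mcg/mL: below toxic threshold.

3.3 mcg/mL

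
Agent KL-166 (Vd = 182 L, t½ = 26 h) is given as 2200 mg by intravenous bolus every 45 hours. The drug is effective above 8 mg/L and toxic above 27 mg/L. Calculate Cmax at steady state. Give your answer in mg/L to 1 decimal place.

17.3 mg/L

Over one 45-h interval, 45/26 ≈ 1.7308 half-lives elapse, leaving f ≈ 0.3013 of each dose.
At steady state, accumulation factor R = 1/(1 − e^(−kτ)) ≈ 1.4312.
Each bolus raises the concentration by D/Vd = 2200/182 ≈ 12.088 mg/L.
Steady-state peak Cmax,ss = C₀·R ≈ 12.088 × 1.4312 ≈ 17.300 mg/L.
Peak 17.3 mg/L vs MTC 27 mg/L: below toxic threshold.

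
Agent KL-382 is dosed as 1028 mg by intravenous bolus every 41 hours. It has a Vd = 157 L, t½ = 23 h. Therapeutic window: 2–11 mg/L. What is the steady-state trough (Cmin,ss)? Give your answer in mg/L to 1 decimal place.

k = ln2/t½ = ln2/23 ≈ 0.030137 h⁻¹; fraction remaining f = e^(−kτ) = e^(−0.030137×41) ≈ 0.2907.
At steady state, accumulation factor R = 1/(1 − e^(−kτ)) ≈ 1.4098.
Single-dose peak C₀ = D/Vd = 1028/157 ≈ 6.548 mg/L.
Steady-state peak Cmax,ss = C₀·R ≈ 6.548 × 1.4098 ≈ 9.231 mg/L.
Steady-state trough Cmin,ss = Cmax,ss·f ≈ 9.231 × 0.2907 ≈ 2.683 mg/L.
Trough 2.7 mg/L vs MEC 2 mg/L: adequate.

2.7 mg/L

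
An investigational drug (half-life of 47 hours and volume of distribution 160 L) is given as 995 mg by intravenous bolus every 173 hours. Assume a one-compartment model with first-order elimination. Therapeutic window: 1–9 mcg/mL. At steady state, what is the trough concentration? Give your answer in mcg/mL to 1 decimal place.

Over one 173-h interval, 173/47 ≈ 3.6809 half-lives elapse, leaving f ≈ 0.0780 of each dose.
Single-dose peak C₀ = D/Vd = 995/160 ≈ 6.219 mcg/mL.
Steady-state trough Cmin,ss = C₀·f/(1−f) ≈ 6.219 × 0.0780/0.9220 ≈ 0.526 mcg/mL.
Trough 0.5 mcg/mL vs MEC 1 mcg/mL: subtherapeutic.

0.5 mcg/mL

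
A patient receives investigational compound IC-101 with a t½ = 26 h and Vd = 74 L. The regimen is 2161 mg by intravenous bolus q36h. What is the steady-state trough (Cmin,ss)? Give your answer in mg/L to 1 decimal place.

τ/t½ = 36/26 ≈ 1.3846, so fraction remaining f = (1/2)^(36/26) ≈ 0.3830.
Single-dose peak C₀ = D/Vd = 2161/74 ≈ 29.203 mg/L.
Steady-state trough Cmin,ss = C₀·f/(1−f) ≈ 29.203 × 0.3830/0.6170 ≈ 18.128 mg/L.

18.1 mg/L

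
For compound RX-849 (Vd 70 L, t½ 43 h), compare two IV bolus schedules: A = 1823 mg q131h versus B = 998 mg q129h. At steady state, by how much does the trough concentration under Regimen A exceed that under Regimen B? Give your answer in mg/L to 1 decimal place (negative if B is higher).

Regimen A: f = (1/2)^(131/43) ≈ 0.1210; Cmin,ss = (1823/70)·f/(1−f) ≈ 3.585 mg/L.
Regimen B: f = (1/2)^(129/43) ≈ 0.1250; Cmin,ss = (998/70)·f/(1−f) ≈ 2.037 mg/L.
Difference ≈ 3.585 − 2.037 ≈ 1.548 mg/L.

1.5 mg/L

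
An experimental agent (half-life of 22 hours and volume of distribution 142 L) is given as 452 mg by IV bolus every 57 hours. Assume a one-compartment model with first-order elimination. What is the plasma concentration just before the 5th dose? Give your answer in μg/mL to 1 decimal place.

f = (1/2)^(τ/t½) = (1/2)^(57/22) ≈ 0.1660.
C₀ = D/Vd = 452/142 ≈ 3.183 μg/mL.
Before the 5th dose, 4 doses have been given. Superposition: Cmin = C₀·(f + f² + … + f^4).
≈ 3.183 × (0.1660 + 0.0276 + 0.0046 + 0.0008) ≈ 3.183 × 0.1990 ≈ 0.633 μg/mL.

0.6 μg/mL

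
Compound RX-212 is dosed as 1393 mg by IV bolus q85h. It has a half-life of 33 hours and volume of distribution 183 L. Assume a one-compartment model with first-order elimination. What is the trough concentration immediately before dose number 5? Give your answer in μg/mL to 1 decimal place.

1.5 μg/mL

f = (1/2)^(τ/t½) = (1/2)^(85/33) ≈ 0.1677.
C₀ = D/Vd = 1393/183 ≈ 7.612 μg/mL.
Before the 5th dose, 4 doses have been given. Superposition: Cmin = C₀·(f + f² + … + f^4).
≈ 7.612 × (0.1677 + 0.0281 + 0.0047 + 0.0008) ≈ 7.612 × 0.2013 ≈ 1.532 μg/mL.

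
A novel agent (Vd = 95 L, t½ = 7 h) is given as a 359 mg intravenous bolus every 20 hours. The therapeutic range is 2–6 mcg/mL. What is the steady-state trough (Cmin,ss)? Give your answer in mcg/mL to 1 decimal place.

τ/t½ = 20/7 ≈ 2.8571, so fraction remaining f = (1/2)^(20/7) ≈ 0.1380.
At steady state, accumulation factor R = 1/(1 − e^(−kτ)) ≈ 1.1601.
Each bolus raises the concentration by D/Vd = 359/95 ≈ 3.779 mcg/mL.
Steady-state peak Cmax,ss = C₀·R ≈ 3.779 × 1.1601 ≈ 4.384 mcg/mL.
One interval later, Cmin,ss = Cmax,ss·e^(−kτ) ≈ 4.384 × 0.1380 ≈ 0.605 mcg/mL.
Trough 0.6 mcg/mL vs MEC 2 mcg/mL: subtherapeutic.

0.6 mcg/mL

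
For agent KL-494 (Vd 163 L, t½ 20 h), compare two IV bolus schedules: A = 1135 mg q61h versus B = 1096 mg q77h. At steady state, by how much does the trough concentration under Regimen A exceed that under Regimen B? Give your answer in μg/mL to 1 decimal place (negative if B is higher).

Regimen A: f = (1/2)^(61/20) ≈ 0.1207; Cmin,ss = (1135/163)·f/(1−f) ≈ 0.956 μg/mL.
Regimen B: f = (1/2)^(77/20) ≈ 0.0693; Cmin,ss = (1096/163)·f/(1−f) ≈ 0.501 μg/mL.
Difference ≈ 0.956 − 0.501 ≈ 0.455 μg/mL.

0.5 μg/mL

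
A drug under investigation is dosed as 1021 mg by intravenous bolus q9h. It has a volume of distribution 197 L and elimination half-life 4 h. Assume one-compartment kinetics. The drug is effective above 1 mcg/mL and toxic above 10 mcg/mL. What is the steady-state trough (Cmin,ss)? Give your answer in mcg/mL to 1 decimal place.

1.4 mcg/mL

τ/t½ = 9/4 ≈ 2.25, so fraction remaining f = (1/2)^(9/4) ≈ 0.2102.
Accumulation ratio R = 1/(1 − f) ≈ 1/0.7898 ≈ 1.2661.
Single-dose peak C₀ = D/Vd = 1021/197 ≈ 5.183 mcg/mL.
Cmax,ss = C₀/(1 − f) ≈ 5.183/0.7898 ≈ 6.562 mcg/mL.
One interval later, Cmin,ss = Cmax,ss·e^(−kτ) ≈ 6.562 × 0.2102 ≈ 1.379 mcg/mL.
Trough 1.4 mcg/mL vs MEC 1 mcg/mL: adequate.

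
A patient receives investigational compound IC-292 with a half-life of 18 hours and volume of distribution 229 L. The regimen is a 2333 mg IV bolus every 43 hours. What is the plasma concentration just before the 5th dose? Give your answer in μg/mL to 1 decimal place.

f = (1/2)^(τ/t½) = (1/2)^(43/18) ≈ 0.1909.
C₀ = D/Vd = 2333/229 ≈ 10.188 μg/mL.
Before the 5th dose, 4 doses have been given. Superposition: Cmin = C₀·(f + f² + … + f^4).
≈ 10.188 × (0.1909 + 0.0364 + 0.0070 + 0.0013) ≈ 10.188 × 0.2356 ≈ 2.400 μg/mL.

2.4 μg/mL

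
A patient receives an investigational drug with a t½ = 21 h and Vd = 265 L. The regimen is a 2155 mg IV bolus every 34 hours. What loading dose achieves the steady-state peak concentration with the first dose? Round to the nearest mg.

3195 mg

f = (1/2)^(34/21) ≈ 0.325550; accumulation ratio R = 1/(1−f) ≈ 1.48269.
Loading dose to hit Cmax,ss on first dose: D_load = D_maint·R ≈ 2155 × 1.48269 ≈ 3195.20 mg.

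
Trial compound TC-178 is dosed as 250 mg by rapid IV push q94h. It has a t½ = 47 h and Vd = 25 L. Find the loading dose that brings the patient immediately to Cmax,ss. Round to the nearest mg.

f = (1/2)^(94/47) ≈ 0.250000; accumulation ratio R = 1/(1−f) ≈ 1.33333.
Loading dose to hit Cmax,ss on first dose: D_load = D_maint·R ≈ 250 × 1.33333 ≈ 333.33 mg.

333 mg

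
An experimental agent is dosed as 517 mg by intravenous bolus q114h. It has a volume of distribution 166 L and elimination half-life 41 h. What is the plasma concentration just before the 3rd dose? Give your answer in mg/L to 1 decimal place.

f = (1/2)^(τ/t½) = (1/2)^(114/41) ≈ 0.1455.
C₀ = D/Vd = 517/166 ≈ 3.114 mg/L.
Before the 3rd dose, 2 doses have been given. Superposition: Cmin = C₀·(f + f²).
≈ 3.114 × (0.1455 + 0.0212) ≈ 3.114 × 0.1667 ≈ 0.519 mg/L.

0.5 mg/L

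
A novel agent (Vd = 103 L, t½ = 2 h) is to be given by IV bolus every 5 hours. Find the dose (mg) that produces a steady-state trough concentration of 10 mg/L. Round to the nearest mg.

τ/t½ = 5/2 ≈ 2.5, so f = (1/2)^(5/2) ≈ 0.176777.
Cmin,ss = (D/Vd)·f/(1−f), so D = Cmin,ss·Vd·(1−f)/f.
D = 10 × 103 × (1−f)/f ≈ 10 × 103 × 4.65684 ≈ 4796.55 mg.

4797 mg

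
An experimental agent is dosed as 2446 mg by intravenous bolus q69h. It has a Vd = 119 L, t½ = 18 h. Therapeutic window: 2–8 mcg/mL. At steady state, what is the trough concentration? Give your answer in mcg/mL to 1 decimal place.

k = ln2/t½ = ln2/18 ≈ 0.038508 h⁻¹; fraction remaining f = e^(−kτ) = e^(−0.038508×69) ≈ 0.0702.
Single-dose peak C₀ = D/Vd = 2446/119 ≈ 20.555 mcg/mL.
Steady-state trough Cmin,ss = C₀·f/(1−f) ≈ 20.555 × 0.0702/0.9298 ≈ 1.552 mcg/mL.
Trough 1.6 mcg/mL vs MEC 2 mcg/mL: subtherapeutic.

1.6 mcg/mL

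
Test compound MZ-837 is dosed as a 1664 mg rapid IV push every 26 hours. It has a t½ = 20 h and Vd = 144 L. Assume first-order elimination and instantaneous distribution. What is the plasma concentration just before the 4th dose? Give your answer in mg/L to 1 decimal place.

f = (1/2)^(τ/t½) = (1/2)^(26/20) ≈ 0.4061.
C₀ = D/Vd = 1664/144 ≈ 11.556 mg/L.
Before the 4th dose, 3 doses have been given. Superposition: Cmin = C₀·(f + f² + … + f^3).
≈ 11.556 × (0.4061 + 0.1649 + 0.0670) ≈ 11.556 × 0.6380 ≈ 7.373 mg/L.

7.4 mg/L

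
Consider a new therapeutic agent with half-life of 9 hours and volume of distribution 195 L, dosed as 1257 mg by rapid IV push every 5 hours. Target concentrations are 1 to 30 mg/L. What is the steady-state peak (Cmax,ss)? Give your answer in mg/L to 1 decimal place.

k = ln2/t½ = ln2/9 ≈ 0.077016 h⁻¹; fraction remaining f = e^(−kτ) = e^(−0.077016×5) ≈ 0.6804.
Accumulation ratio R = 1/(1 − f) ≈ 1/0.3196 ≈ 3.1289.
Each bolus raises the concentration by D/Vd = 1257/195 ≈ 6.446 mg/L.
Steady-state peak Cmax,ss = C₀·R ≈ 6.446 × 3.1289 ≈ 20.169 mg/L.
Peak 20.2 mg/L vs MTC 30 mg/L: below toxic threshold.

20.2 mg/L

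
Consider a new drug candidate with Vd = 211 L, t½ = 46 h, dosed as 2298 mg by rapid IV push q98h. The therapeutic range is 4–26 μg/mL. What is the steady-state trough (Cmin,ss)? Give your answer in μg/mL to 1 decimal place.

k = ln2/t½ = ln2/46 ≈ 0.015068 h⁻¹; fraction remaining f = e^(−kτ) = e^(−0.015068×98) ≈ 0.2284.
At steady state, accumulation factor R = 1/(1 − e^(−kτ)) ≈ 1.2960.
Each bolus raises the concentration by D/Vd = 2298/211 ≈ 10.891 μg/mL.
Steady-state peak Cmax,ss = C₀·R ≈ 10.891 × 1.2960 ≈ 14.115 μg/mL.
Steady-state trough Cmin,ss = Cmax,ss·f ≈ 14.115 × 0.2284 ≈ 3.224 μg/mL.
Trough 3.2 μg/mL vs MEC 4 μg/mL: subtherapeutic.

3.2 μg/mL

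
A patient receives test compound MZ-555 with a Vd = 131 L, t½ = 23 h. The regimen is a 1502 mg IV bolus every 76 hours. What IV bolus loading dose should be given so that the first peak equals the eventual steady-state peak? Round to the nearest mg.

f = (1/2)^(76/23) ≈ 0.101226; accumulation ratio R = 1/(1−f) ≈ 1.11263.
Loading dose to hit Cmax,ss on first dose: D_load = D_maint·R ≈ 1502 × 1.11263 ≈ 1671.17 mg.

1671 mg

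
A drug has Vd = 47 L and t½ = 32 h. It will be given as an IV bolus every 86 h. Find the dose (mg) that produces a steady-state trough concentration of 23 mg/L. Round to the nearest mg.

τ/t½ = 86/32 ≈ 2.6875, so f = (1/2)^(86/32) ≈ 0.155232.
Cmin,ss = (D/Vd)·f/(1−f), so D = Cmin,ss·Vd·(1−f)/f.
D = 23 × 47 × (1−f)/f ≈ 23 × 47 × 5.44197 ≈ 5882.77 mg.

5883 mg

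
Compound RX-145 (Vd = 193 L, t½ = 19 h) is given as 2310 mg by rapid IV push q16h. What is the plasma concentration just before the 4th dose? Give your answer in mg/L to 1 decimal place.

12.5 mg/L

f = (1/2)^(τ/t½) = (1/2)^(16/19) ≈ 0.5578.
C₀ = D/Vd = 2310/193 ≈ 11.969 mg/L.
Before the 4th dose, 3 doses have been given. Superposition: Cmin = C₀·(f + f² + … + f^3).
≈ 11.969 × (0.5578 + 0.3111 + 0.1736) ≈ 11.969 × 1.0425 ≈ 12.478 mg/L.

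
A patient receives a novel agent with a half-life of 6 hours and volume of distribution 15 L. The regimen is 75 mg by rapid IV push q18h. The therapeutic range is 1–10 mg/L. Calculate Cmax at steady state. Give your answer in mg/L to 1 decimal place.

The dosing interval is 3 half-lives, so f = 2^(−3) = 0.125.
At steady state, R = 1/(1 − 0.125) = 8/7.
Single-dose peak C₀ = D/Vd = 75/15 = 5 mg/L.
Steady-state peak Cmax,ss = C₀·R = 5 × 8/7 ≈ 5.714 mg/L.
Peak 5.7 mg/L vs MTC 10 mg/L: below toxic threshold.

5.7 mg/L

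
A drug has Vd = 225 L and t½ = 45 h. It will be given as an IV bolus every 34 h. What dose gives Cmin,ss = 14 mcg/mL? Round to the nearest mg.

τ/t½ = 34/45 ≈ 0.75556, so f = (1/2)^(34/45) ≈ 0.592318.
Cmin,ss = (D/Vd)·f/(1−f), so D = Cmin,ss·Vd·(1−f)/f.
D = 14 × 225 × (1−f)/f ≈ 14 × 225 × 0.68828 ≈ 2168.08 mg.

2168 mg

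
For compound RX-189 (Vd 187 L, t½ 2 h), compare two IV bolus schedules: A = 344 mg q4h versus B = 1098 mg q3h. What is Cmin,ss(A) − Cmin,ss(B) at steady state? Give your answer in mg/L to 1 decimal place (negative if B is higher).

Regimen A: f = (1/2)^(4/2) ≈ 0.2500; Cmin,ss = (344/187)·f/(1−f) ≈ 0.613 mg/L.
Regimen B: f = (1/2)^(3/2) ≈ 0.3536; Cmin,ss = (1098/187)·f/(1−f) ≈ 3.212 mg/L.
Difference ≈ 0.613 − 3.212 ≈ -2.599 mg/L.

-2.6 mg/L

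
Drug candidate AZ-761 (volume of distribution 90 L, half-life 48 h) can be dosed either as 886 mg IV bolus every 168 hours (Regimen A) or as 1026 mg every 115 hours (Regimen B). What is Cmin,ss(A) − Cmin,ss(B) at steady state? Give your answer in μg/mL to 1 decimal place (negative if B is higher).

Regimen A: f = (1/2)^(168/48) ≈ 0.0884; Cmin,ss = (886/90)·f/(1−f) ≈ 0.955 μg/mL.
Regimen B: f = (1/2)^(115/48) ≈ 0.1900; Cmin,ss = (1026/90)·f/(1−f) ≈ 2.674 μg/mL.
Difference ≈ 0.955 − 2.674 ≈ -1.719 μg/mL.

-1.7 μg/mL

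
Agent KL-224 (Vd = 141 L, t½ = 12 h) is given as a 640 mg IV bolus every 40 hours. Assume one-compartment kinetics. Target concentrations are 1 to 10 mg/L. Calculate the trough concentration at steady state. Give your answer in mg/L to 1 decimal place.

0.5 mg/L

Over one 40-h interval, 40/12 ≈ 3.3333 half-lives elapse, leaving f ≈ 0.0992 of each dose.
Single-dose peak C₀ = D/Vd = 640/141 ≈ 4.539 mg/L.
Steady-state trough Cmin,ss = C₀·f/(1−f) ≈ 4.539 × 0.0992/0.9008 ≈ 0.500 mg/L.
Trough 0.5 mg/L vs MEC 1 mg/L: subtherapeutic.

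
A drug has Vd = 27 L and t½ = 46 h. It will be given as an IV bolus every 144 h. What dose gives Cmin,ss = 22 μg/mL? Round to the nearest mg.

τ/t½ = 144/46 ≈ 3.1304, so f = (1/2)^(144/46) ≈ 0.114195.
Cmin,ss = (D/Vd)·f/(1−f), so D = Cmin,ss·Vd·(1−f)/f.
D = 22 × 27 × (1−f)/f ≈ 22 × 27 × 7.75695 ≈ 4607.63 mg.

4608 mg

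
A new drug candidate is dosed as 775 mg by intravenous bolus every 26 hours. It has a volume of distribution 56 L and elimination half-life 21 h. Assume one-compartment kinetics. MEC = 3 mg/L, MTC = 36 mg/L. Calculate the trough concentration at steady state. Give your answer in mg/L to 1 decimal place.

10.2 mg/L

Over one 26-h interval, 26/21 ≈ 1.2381 half-lives elapse, leaving f ≈ 0.4239 of each dose.
Accumulation ratio R = 1/(1 − f) ≈ 1/0.5761 ≈ 1.7358.
Single-dose peak C₀ = D/Vd = 775/56 ≈ 13.839 mg/L.
Cmax,ss = C₀/(1 − f) ≈ 13.839/0.5761 ≈ 24.022 mg/L.
Steady-state trough Cmin,ss = Cmax,ss·f ≈ 24.022 × 0.4239 ≈ 10.183 mg/L.
Trough 10.2 mg/L vs MEC 3 mg/L: adequate.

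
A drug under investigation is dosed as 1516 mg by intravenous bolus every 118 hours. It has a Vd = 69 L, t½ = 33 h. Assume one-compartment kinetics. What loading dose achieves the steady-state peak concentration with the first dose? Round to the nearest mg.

f = (1/2)^(118/33) ≈ 0.083867; accumulation ratio R = 1/(1−f) ≈ 1.09154.
Loading dose to hit Cmax,ss on first dose: D_load = D_maint·R ≈ 1516 × 1.09154 ≈ 1654.77 mg.

1655 mg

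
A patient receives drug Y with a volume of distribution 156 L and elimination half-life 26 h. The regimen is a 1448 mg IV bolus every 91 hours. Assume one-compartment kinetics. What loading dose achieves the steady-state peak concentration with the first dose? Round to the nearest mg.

1588 mg

f = (1/2)^(91/26) ≈ 0.088388; accumulation ratio R = 1/(1−f) ≈ 1.09696.
Loading dose to hit Cmax,ss on first dose: D_load = D_maint·R ≈ 1448 × 1.09696 ≈ 1588.40 mg.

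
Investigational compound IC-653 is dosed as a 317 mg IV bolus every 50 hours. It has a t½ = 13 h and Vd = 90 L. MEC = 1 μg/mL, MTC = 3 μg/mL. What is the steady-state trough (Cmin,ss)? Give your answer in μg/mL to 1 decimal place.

Over one 50-h interval, 50/13 ≈ 3.8462 half-lives elapse, leaving f ≈ 0.0695 of each dose.
Accumulation ratio R = 1/(1 − f) ≈ 1/0.9305 ≈ 1.0747.
Each bolus raises the concentration by D/Vd = 317/90 ≈ 3.522 μg/mL.
Steady-state peak Cmax,ss = C₀·R ≈ 3.522 × 1.0747 ≈ 3.785 μg/mL.
One interval later, Cmin,ss = Cmax,ss·e^(−kτ) ≈ 3.785 × 0.0695 ≈ 0.263 μg/mL.
Trough 0.3 μg/mL vs MEC 1 μg/mL: subtherapeutic.

0.3 μg/mL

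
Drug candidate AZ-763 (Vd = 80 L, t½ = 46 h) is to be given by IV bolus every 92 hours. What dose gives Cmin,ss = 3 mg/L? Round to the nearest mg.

720 mg

τ/t½ = 92/46 ≈ 2, so f = (1/2)^(92/46) ≈ 0.250000.
Cmin,ss = (D/Vd)·f/(1−f), so D = Cmin,ss·Vd·(1−f)/f.
D = 3 × 80 × (1−f)/f ≈ 3 × 80 × 3.00000 ≈ 720.00 mg.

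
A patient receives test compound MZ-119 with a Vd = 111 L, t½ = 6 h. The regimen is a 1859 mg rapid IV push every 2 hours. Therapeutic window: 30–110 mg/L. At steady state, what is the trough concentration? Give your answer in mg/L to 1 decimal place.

64.4 mg/L

k = ln2/t½ = ln2/6 ≈ 0.115525 h⁻¹; fraction remaining f = e^(−kτ) = e^(−0.115525×2) ≈ 0.7937.
Accumulation ratio R = 1/(1 − f) ≈ 1/0.2063 ≈ 4.8473.
Each bolus raises the concentration by D/Vd = 1859/111 ≈ 16.748 mg/L.
Steady-state peak Cmax,ss = C₀·R ≈ 16.748 × 4.8473 ≈ 81.183 mg/L.
One interval later, Cmin,ss = Cmax,ss·e^(−kτ) ≈ 81.183 × 0.7937 ≈ 64.435 mg/L.
Trough 64.4 mg/L vs MEC 30 mg/L: adequate.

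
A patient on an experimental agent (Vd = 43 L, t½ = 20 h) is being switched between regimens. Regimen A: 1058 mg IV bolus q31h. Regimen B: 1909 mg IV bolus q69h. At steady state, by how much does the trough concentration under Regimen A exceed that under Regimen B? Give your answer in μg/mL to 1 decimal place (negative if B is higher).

8.3 μg/mL

Regimen A: f = (1/2)^(31/20) ≈ 0.3415; Cmin,ss = (1058/43)·f/(1−f) ≈ 12.760 μg/mL.
Regimen B: f = (1/2)^(69/20) ≈ 0.0915; Cmin,ss = (1909/43)·f/(1−f) ≈ 4.471 μg/mL.
Difference ≈ 12.760 − 4.471 ≈ 8.289 μg/mL.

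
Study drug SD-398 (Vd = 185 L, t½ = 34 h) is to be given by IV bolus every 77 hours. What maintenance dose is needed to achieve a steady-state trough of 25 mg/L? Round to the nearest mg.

τ/t½ = 77/34 ≈ 2.2647, so f = (1/2)^(77/34) ≈ 0.208092.
Cmin,ss = (D/Vd)·f/(1−f), so D = Cmin,ss·Vd·(1−f)/f.
D = 25 × 185 × (1−f)/f ≈ 25 × 185 × 3.80557 ≈ 17600.76 mg.

17601 mg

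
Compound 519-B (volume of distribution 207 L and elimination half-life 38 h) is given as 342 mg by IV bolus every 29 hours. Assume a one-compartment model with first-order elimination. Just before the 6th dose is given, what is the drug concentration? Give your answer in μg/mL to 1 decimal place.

f = (1/2)^(τ/t½) = (1/2)^(29/38) ≈ 0.5892.
C₀ = D/Vd = 342/207 ≈ 1.652 μg/mL.
Before the 6th dose, 5 doses have been given. Superposition: Cmin = C₀·(f + f² + … + f^5).
≈ 1.652 × (0.5892 + 0.3472 + 0.2045 + 0.1205 + 0.0710) ≈ 1.652 × 1.3324 ≈ 2.201 μg/mL.

2.2 μg/mL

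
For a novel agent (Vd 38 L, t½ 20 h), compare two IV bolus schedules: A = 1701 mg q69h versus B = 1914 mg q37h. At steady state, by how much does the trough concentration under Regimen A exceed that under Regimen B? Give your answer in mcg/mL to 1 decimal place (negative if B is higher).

Regimen A: f = (1/2)^(69/20) ≈ 0.0915; Cmin,ss = (1701/38)·f/(1−f) ≈ 4.508 mcg/mL.
Regimen B: f = (1/2)^(37/20) ≈ 0.2774; Cmin,ss = (1914/38)·f/(1−f) ≈ 19.336 mcg/mL.
Difference ≈ 4.508 − 19.336 ≈ -14.828 mcg/mL.

-14.8 mcg/mL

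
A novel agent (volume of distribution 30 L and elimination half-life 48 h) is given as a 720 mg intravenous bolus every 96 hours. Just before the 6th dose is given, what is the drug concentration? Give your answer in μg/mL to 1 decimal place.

f = (1/2)^(τ/t½) = (1/2)^(96/48) ≈ 0.2500.
C₀ = D/Vd = 720/30 ≈ 24.000 μg/mL.
Before the 6th dose, 5 doses have been given. Superposition: Cmin = C₀·(f + f² + … + f^5).
≈ 24.000 × (0.2500 + 0.0625 + 0.0156 + 0.0039 + 0.0010) ≈ 24.000 × 0.3330 ≈ 7.992 μg/mL.

8.0 μg/mL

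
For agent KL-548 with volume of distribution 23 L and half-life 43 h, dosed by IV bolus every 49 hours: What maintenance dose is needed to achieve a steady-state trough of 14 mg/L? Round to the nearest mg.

387 mg

τ/t½ = 49/43 ≈ 1.1395, so f = (1/2)^(49/43) ≈ 0.453906.
Cmin,ss = (D/Vd)·f/(1−f), so D = Cmin,ss·Vd·(1−f)/f.
D = 14 × 23 × (1−f)/f ≈ 14 × 23 × 1.20310 ≈ 387.40 mg.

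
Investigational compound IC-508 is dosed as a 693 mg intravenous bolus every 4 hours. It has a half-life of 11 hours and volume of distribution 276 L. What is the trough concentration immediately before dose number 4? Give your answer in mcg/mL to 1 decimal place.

f = (1/2)^(τ/t½) = (1/2)^(4/11) ≈ 0.7772.
C₀ = D/Vd = 693/276 ≈ 2.511 mcg/mL.
Before the 4th dose, 3 doses have been given. Superposition: Cmin = C₀·(f + f² + … + f^3).
≈ 2.511 × (0.7772 + 0.6040 + 0.4695) ≈ 2.511 × 1.8507 ≈ 4.647 mcg/mL.

4.6 mcg/mL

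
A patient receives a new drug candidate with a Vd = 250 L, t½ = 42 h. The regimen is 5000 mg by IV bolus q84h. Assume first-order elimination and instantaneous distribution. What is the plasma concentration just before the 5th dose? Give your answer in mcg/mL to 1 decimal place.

f = (1/2)^(τ/t½) = (1/2)^(84/42) ≈ 0.2500.
C₀ = D/Vd = 5000/250 ≈ 20.000 mcg/mL.
Before the 5th dose, 4 doses have been given. Superposition: Cmin = C₀·(f + f² + … + f^4).
≈ 20.000 × (0.2500 + 0.0625 + 0.0156 + 0.0039) ≈ 20.000 × 0.3320 ≈ 6.640 mcg/mL.

6.6 mcg/mL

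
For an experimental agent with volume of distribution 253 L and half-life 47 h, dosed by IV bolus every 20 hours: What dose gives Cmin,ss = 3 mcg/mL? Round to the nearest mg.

260 mg

τ/t½ = 20/47 ≈ 0.42553, so f = (1/2)^(20/47) ≈ 0.744564.
Cmin,ss = (D/Vd)·f/(1−f), so D = Cmin,ss·Vd·(1−f)/f.
D = 3 × 253 × (1−f)/f ≈ 3 × 253 × 0.34307 ≈ 260.39 mg.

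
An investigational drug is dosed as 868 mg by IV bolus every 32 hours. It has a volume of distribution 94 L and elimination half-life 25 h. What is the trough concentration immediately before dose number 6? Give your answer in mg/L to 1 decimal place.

6.4 mg/L

f = (1/2)^(τ/t½) = (1/2)^(32/25) ≈ 0.4118.
C₀ = D/Vd = 868/94 ≈ 9.234 mg/L.
Before the 6th dose, 5 doses have been given. Superposition: Cmin = C₀·(f + f² + … + f^5).
≈ 9.234 × (0.4118 + 0.1696 + 0.0698 + 0.0288 + 0.0118) ≈ 9.234 × 0.6918 ≈ 6.388 mg/L.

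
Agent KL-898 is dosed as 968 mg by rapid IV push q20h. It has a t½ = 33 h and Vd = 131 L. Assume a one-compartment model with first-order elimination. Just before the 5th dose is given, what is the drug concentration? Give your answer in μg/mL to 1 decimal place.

f = (1/2)^(τ/t½) = (1/2)^(20/33) ≈ 0.6570.
C₀ = D/Vd = 968/131 ≈ 7.389 μg/mL.
Before the 5th dose, 4 doses have been given. Superposition: Cmin = C₀·(f + f² + … + f^4).
≈ 7.389 × (0.6570 + 0.4316 + 0.2836 + 0.1863) ≈ 7.389 × 1.5585 ≈ 11.516 μg/mL.

11.5 μg/mL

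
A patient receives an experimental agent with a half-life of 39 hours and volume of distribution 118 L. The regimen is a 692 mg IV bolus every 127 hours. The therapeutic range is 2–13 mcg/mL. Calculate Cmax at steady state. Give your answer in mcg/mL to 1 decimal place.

6.5 mcg/mL

τ/t½ = 127/39 ≈ 3.2564, so fraction remaining f = (1/2)^(127/39) ≈ 0.1046.
At steady state, accumulation factor R = 1/(1 − e^(−kτ)) ≈ 1.1168.
Single-dose peak C₀ = D/Vd = 692/118 ≈ 5.864 mcg/mL.
Cmax,ss = C₀/(1 − f) ≈ 5.864/0.8954 ≈ 6.549 mcg/mL.
Peak 6.5 mcg/mL vs MTC 13 mcg/mL: below toxic threshold.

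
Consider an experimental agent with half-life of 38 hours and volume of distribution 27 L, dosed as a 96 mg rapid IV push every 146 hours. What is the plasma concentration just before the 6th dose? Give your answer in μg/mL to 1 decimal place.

0.3 μg/mL

f = (1/2)^(τ/t½) = (1/2)^(146/38) ≈ 0.0697.
C₀ = D/Vd = 96/27 ≈ 3.556 μg/mL.
Before the 6th dose, 5 doses have been given. Superposition: Cmin = C₀·(f + f² + … + f^5).
≈ 3.556 × (0.0697 + 0.0049 + 0.0003 + 0.0000 + 0.0000) ≈ 3.556 × 0.0749 ≈ 0.266 μg/mL.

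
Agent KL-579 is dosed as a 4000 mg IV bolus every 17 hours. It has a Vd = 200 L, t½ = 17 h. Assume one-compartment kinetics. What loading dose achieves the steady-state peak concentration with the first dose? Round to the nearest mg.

f = (1/2)^(17/17) ≈ 0.500000; accumulation ratio R = 1/(1−f) ≈ 2.00000.
Loading dose to hit Cmax,ss on first dose: D_load = D_maint·R ≈ 4000 × 2.00000 ≈ 8000.00 mg.

8000 mg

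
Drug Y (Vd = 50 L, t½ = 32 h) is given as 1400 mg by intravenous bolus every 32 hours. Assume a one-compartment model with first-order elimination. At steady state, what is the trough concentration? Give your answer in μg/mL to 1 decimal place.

28.0 μg/mL

τ = 32 h = 1 half-life, so f = (1/2)^1 = 0.5.
At steady state, R = 1/(1 − 0.5) = 2/1.
Single-dose peak C₀ = D/Vd = 1400/50 = 28 μg/mL.
Steady-state peak Cmax,ss = C₀·R = 28 × 2/1 ≈ 56.000 μg/mL.
Steady-state trough Cmin,ss = Cmax,ss·f ≈ 56.000 × 0.5 ≈ 28.000 μg/mL.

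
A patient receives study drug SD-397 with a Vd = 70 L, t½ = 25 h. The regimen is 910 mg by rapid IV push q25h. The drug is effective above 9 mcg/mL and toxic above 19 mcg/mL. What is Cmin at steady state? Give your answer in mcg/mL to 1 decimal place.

τ = 25 h = 1 half-life, so f = (1/2)^1 = 0.5.
At steady state, R = 1/(1 − 0.5) = 2/1.
Single-dose peak C₀ = D/Vd = 910/70 = 13 mcg/mL.
Steady-state peak Cmax,ss = C₀·R = 13 × 2/1 ≈ 26.000 mcg/mL.
Steady-state trough Cmin,ss = Cmax,ss·f ≈ 26.000 × 0.5 ≈ 13.000 mcg/mL.
Trough 13.0 mcg/mL vs MEC 9 mcg/mL: adequate.

13.0 mcg/mL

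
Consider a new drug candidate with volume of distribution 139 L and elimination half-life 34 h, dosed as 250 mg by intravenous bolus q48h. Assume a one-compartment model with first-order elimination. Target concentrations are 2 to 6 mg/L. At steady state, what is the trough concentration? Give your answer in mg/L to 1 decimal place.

Over one 48-h interval, 48/34 ≈ 1.4118 half-lives elapse, leaving f ≈ 0.3759 of each dose.
Accumulation ratio R = 1/(1 − f) ≈ 1/0.6241 ≈ 1.6023.
Each bolus raises the concentration by D/Vd = 250/139 ≈ 1.799 mg/L.
Steady-state peak Cmax,ss = C₀·R ≈ 1.799 × 1.6023 ≈ 2.883 mg/L.
Steady-state trough Cmin,ss = Cmax,ss·f ≈ 2.883 × 0.3759 ≈ 1.084 mg/L.
Trough 1.1 mg/L vs MEC 2 mg/L: subtherapeutic.

1.1 mg/L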